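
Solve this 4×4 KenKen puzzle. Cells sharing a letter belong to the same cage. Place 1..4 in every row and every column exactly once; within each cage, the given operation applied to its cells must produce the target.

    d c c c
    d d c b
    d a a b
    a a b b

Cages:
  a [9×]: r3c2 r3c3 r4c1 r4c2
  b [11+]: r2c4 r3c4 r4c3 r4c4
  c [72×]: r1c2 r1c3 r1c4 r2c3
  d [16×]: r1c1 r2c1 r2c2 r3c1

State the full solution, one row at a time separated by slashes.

1 4 2 3 / 4 2 3 1 / 2 3 1 4 / 3 1 4 2

Cage d has product 16, which forces r2c2 = 2.
The 4 cells of cage c must have product 72, leaving r2c3 = 3.
Column 3 already has 3, leaving r3c3 = 1.
Row 3 already has 1, which forces r3c2 = 3.
Cage a needs product 9, leaving r4c1 = 3.
The 4 cells of cage a must have product 9; hence r4c2 = 1.
1 is placed in row 4, leaving r4c4 = 2.
Column 2 already has 3, leaving r1c2 = 4.
The 4 cells of cage c must have product 72, which forces r1c3 = 2.
Cage c has product 72, so r1c4 = 3.
Cage b needs sum 11, so r2c4 = 1.
2 is placed in column 4, which forces r3c4 = 4.
2 is placed in row 4, leaving r4c3 = 4.
Row 1 already has 2; hence r1c1 = 1.
1 is placed in row 2, which forces r2c1 = 4.
4 is placed in row 3, so r3c1 = 2.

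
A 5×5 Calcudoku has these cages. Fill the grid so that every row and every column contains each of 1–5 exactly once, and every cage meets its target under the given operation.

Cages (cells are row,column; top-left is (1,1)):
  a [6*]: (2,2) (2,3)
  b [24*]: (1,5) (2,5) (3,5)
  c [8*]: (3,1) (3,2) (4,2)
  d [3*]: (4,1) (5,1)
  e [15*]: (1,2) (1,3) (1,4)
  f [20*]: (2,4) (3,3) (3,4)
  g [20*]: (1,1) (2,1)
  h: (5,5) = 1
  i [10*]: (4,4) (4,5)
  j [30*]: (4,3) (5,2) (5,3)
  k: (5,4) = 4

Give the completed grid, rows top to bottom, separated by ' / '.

K is a freebie, leaving (5,4) = 4.
Cage h is a single given cell, which forces (5,5) = 1.
Cage d's pair has product 3, leaving (4,1) = 1.
1 is placed in row 5, which forces (5,1) = 3.
Cage c has product 8, leaving (3,2) = 1.
Row 3 now contains 1, which forces (3,4) = 5.
Cage j has product 30; hence (4,3) = 3.
Column 4 now contains 5, leaving (4,4) = 2.
Row 4 already has 2, so (4,5) = 5.
Cage a needs two cells with product 6, leaving (2,2) = 3.
Column 3 already has 3, leaving (2,3) = 2.
2 is placed in column 4, leaving (2,4) = 1.
Row 2 already has 2, so (2,5) = 4.
Cage c has product 8, leaving (3,1) = 2.
Cage f needs product 20, leaving (3,3) = 4.
2 is placed in row 3, which forces (3,5) = 3.
Row 4 already has 2, so (4,2) = 4.
2 is placed in column 3, so (5,3) = 5.
Cage g needs two cells with product 20, which forces (1,1) = 4.
Column 2 now contains 3, which forces (1,2) = 5.
Column 3 now contains 5, leaving (1,3) = 1.
1 is placed in column 4, so (1,4) = 3.
Column 5 now contains 3, so (1,5) = 2.
Row 2 already has 4, so (2,1) = 5.
5 is placed in row 5; hence (5,2) = 2.

4 5 1 3 2 / 5 3 2 1 4 / 2 1 4 5 3 / 1 4 3 2 5 / 3 2 5 4 1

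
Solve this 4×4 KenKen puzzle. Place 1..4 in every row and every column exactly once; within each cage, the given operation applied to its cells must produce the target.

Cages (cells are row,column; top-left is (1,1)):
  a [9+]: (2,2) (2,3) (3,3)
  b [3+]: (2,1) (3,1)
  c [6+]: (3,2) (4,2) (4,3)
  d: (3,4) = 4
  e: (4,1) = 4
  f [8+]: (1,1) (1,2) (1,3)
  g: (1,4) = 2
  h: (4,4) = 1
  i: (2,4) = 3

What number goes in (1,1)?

3

Cage g is a single given cell; hence (1,4) = 2.
Cage i is a single given cell, so (2,4) = 3.
Cage d is a single given cell, leaving (3,4) = 4.
E is a freebie, so (4,1) = 4.
Cage h is a single given cell; hence (4,4) = 1.
Cage c needs sum 6, leaving (3,2) = 1.
Cage a has sum 9; hence (3,3) = 3.
Column 3 now contains 3; hence (4,3) = 2.
Cage b needs two cells with sum 3, which forces (2,1) = 1.
Cage a needs sum 9; hence (2,2) = 2.
Column 3 now contains 2, so (2,3) = 4.
Row 3 now contains 1; hence (3,1) = 2.
2 is placed in row 4; hence (4,2) = 3.
Column 1 now contains 1, so (1,1) = 3.
Column 2 already has 3; hence (1,2) = 4.
4 is placed in column 3, so (1,3) = 1.
Completed grid: 3 4 1 2 / 1 2 4 3 / 2 1 3 4 / 4 3 2 1.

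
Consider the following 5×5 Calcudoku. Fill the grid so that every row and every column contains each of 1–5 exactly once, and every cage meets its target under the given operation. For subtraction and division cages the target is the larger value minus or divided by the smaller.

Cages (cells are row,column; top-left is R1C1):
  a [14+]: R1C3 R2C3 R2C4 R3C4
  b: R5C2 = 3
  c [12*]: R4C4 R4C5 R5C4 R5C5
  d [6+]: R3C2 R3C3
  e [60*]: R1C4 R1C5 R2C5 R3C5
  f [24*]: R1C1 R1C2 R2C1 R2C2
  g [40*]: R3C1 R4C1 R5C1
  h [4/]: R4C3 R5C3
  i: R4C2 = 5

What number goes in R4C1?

I is a freebie, which forces R4C2 = 5.
Cage b is a single given cell, which forces R5C2 = 3.
Row 5 needs a 5, and only R5C1 is open for it.
The only place for 1 in column 2 is R3C2.
The two cells of cage d must have sum 6, leaving R3C3 = 5.
Cage a needs sum 14, leaving R2C4 = 5.
The 4 cells of cage a must have sum 14, which forces R3C4 = 4.
Cage e needs product 60, which forces R1C5 = 5.
4 is placed in row 3, so R3C1 = 2.
Row 3 already has 2; hence R3C5 = 3.
Cage g needs product 40; hence R4C1 = 4.
Row 4 now contains 4, so R4C3 = 1.
Row 4 now contains 1, which forces R4C5 = 2.
Column 3 now contains 1, so R5C3 = 4.
Row 5 already has 4; hence R5C5 = 1.
Cage e has product 60, which forces R1C4 = 1.
Column 5 now contains 2, leaving R2C5 = 4.
Row 4 already has 2; hence R4C4 = 3.
Row 5 now contains 1; hence R5C4 = 2.
1 is placed in row 1, so R1C1 = 3.
Cage f needs product 24, which forces R1C2 = 4.
3 is placed in row 1, leaving R1C3 = 2.
Cage f needs product 24; hence R2C1 = 1.
Row 2 already has 4, so R2C2 = 2.
Column 3 already has 2, so R2C3 = 3.
The full grid is 3 4 2 1 5 / 1 2 3 5 4 / 2 1 5 4 3 / 4 5 1 3 2 / 5 3 4 2 1.

4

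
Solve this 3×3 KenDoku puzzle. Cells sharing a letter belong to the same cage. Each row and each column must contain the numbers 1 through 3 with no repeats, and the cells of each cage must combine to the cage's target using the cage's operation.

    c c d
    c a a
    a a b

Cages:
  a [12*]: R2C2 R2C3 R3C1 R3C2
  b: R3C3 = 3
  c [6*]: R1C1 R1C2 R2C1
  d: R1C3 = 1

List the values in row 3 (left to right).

2 1 3

Cage d is given, leaving R1C3 = 1.
B is a freebie, which forces R3C3 = 3.
The 3 cells of cage c must have product 6, so R2C1 = 1.
Cage a needs product 12, which forces R2C2 = 3.
Column 3 already has 3, leaving R2C3 = 2.
Column 1 now contains 1, leaving R3C1 = 2.
Row 3 already has 2, so R3C2 = 1.
2 is placed in column 1, which forces R1C1 = 3.
Column 2 already has 3; hence R1C2 = 2.
The full grid is 3 2 1 / 1 3 2 / 2 1 3.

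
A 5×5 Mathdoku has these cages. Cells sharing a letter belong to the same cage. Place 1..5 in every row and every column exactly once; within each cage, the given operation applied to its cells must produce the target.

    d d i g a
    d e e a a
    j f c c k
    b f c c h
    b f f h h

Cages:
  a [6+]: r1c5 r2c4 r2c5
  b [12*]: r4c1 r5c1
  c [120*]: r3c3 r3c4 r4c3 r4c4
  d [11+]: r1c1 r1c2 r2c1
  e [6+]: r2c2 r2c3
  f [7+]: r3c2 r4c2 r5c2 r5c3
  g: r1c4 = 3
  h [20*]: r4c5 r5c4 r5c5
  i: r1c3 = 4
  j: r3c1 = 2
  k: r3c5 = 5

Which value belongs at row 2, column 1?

Cage i is a single given cell, so r1c3 = 4.
G is a freebie; hence r1c4 = 3.
Cage j is a single given cell, leaving r3c1 = 2.
Cage k is a single given cell, so r3c5 = 5.
Cage f has sum 7, leaving r5c3 = 1.
Row 5 already has 1, so r5c5 = 4.
Cage a has sum 6, which forces r2c5 = 3.
Row 3 now contains 5; hence r3c3 = 3.
Row 3 now contains 5; hence r3c4 = 4.
Cage b's pair has product 12, which forces r4c1 = 4.
Cage h has product 20; hence r4c5 = 1.
Row 5 now contains 4, so r5c1 = 3.
3 is placed in row 5, so r5c2 = 2.
Cage h has product 20, which forces r5c4 = 5.
Cage d needs sum 11; hence r1c1 = 1.
Column 2 already has 2, which forces r1c2 = 5.
Column 5 already has 1, so r1c5 = 2.
Column 1 already has 4, leaving r2c1 = 5.
Row 2 already has 5, which forces r2c3 = 2.
Cage a has sum 6, so r2c4 = 1.
Row 3 already has 3; hence r3c2 = 1.
Column 2 already has 2; hence r4c2 = 3.
Cage c has product 120, which forces r4c3 = 5.
5 is placed in column 4, leaving r4c4 = 2.
Row 2 now contains 1, leaving r2c2 = 4.
Filled in: 1 5 4 3 2 / 5 4 2 1 3 / 2 1 3 4 5 / 4 3 5 2 1 / 3 2 1 5 4.

5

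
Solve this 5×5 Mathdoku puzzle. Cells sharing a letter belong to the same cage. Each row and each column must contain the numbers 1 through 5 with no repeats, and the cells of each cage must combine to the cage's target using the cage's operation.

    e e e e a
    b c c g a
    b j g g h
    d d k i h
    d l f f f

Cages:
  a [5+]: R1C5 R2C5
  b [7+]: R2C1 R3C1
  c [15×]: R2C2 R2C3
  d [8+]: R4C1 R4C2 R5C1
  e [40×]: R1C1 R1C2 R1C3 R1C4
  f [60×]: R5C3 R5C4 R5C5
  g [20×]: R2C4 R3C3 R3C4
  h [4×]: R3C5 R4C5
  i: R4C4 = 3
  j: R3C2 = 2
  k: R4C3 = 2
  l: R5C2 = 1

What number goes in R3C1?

J is a freebie, so R3C2 = 2.
K is a freebie, so R4C3 = 2.
Cage i is a single given cell, which forces R4C4 = 3.
Cage l is a single given cell, leaving R5C2 = 1.
The 3 cells of cage d must have sum 8, leaving R4C1 = 1.
Row 4 already has 1; hence R4C5 = 4.
4 is placed in column 5; hence R3C5 = 1.
4 is placed in row 4; hence R4C2 = 5.
Cage d needs sum 8; hence R5C1 = 2.
Cage e needs product 40, which forces R1C1 = 5.
Column 2 now contains 5, leaving R1C2 = 4.
Cage e has product 40, which forces R1C3 = 1.
Cage e has product 40, which forces R1C4 = 2.
2 is placed in row 1, leaving R1C5 = 3.
Column 2 now contains 5; hence R2C2 = 3.
Cage c's pair has product 15, leaving R2C3 = 5.
Cage g needs product 20, leaving R2C4 = 1.
Column 5 now contains 3, so R2C5 = 2.
5 is placed in column 3, which forces R3C3 = 4.
4 is placed in row 3, which forces R3C4 = 5.
Column 3 now contains 4, so R5C3 = 3.
5 is placed in column 4, leaving R5C4 = 4.
Column 5 now contains 3, which forces R5C5 = 5.
3 is placed in row 2; hence R2C1 = 4.
4 is placed in row 3, which forces R3C1 = 3.
Filled in: 5 4 1 2 3 / 4 3 5 1 2 / 3 2 4 5 1 / 1 5 2 3 4 / 2 1 3 4 5.

3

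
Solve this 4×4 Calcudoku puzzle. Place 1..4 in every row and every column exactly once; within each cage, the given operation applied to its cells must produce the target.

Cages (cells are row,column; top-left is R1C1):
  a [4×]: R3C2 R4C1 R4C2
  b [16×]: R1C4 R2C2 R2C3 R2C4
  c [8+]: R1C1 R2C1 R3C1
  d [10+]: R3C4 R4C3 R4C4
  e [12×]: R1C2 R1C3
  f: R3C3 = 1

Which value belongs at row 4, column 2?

Cage b needs product 16, leaving R1C4 = 2.
Cage f is a single given cell, so R3C3 = 1.
2 is placed in column 4, leaving R4C4 = 4.
Column 4 now contains 4, so R2C4 = 1.
Row 3 now contains 1; hence R3C2 = 2.
Column 4 now contains 4; hence R3C4 = 3.
Cage a needs product 4, which forces R4C1 = 2.
Row 4 now contains 4, leaving R4C2 = 1.
Row 4 now contains 4, so R4C3 = 3.
The 3 cells of cage c must have sum 8, leaving R1C1 = 1.
The two cells of cage e must have product 12, so R1C2 = 3.
Column 3 now contains 3, leaving R1C3 = 4.
The 3 cells of cage c must have sum 8, so R2C1 = 3.
Column 2 now contains 2, leaving R2C2 = 4.
The 4 cells of cage b must have product 16, so R2C3 = 2.
Row 3 now contains 3, so R3C1 = 4.
Filled in: 1 3 4 2 / 3 4 2 1 / 4 2 1 3 / 2 1 3 4.

1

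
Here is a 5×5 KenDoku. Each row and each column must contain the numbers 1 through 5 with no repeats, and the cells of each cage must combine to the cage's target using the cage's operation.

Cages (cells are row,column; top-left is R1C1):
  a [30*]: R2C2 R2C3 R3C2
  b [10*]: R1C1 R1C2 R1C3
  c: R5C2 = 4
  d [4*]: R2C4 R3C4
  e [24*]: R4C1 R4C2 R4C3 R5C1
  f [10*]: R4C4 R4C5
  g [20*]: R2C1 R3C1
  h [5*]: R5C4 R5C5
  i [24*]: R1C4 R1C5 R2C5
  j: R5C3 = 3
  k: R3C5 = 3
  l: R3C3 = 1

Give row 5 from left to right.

L is a freebie, so R3C3 = 1.
Row 3 already has 1, which forces R3C4 = 4.
K is a freebie, which forces R3C5 = 3.
Cage c is a single given cell, which forces R5C2 = 4.
Cage j is a single given cell, so R5C3 = 3.
Cage i needs product 24, which forces R1C4 = 3.
Cage g's pair has product 20, so R2C1 = 4.
The 3 cells of cage a must have product 30, so R2C2 = 3.
4 is placed in column 4; hence R2C4 = 1.
Row 2 now contains 4, leaving R2C5 = 2.
Row 3 already has 4, so R3C1 = 5.
Row 3 now contains 5; hence R3C2 = 2.
Column 2 already has 2, so R4C2 = 1.
Column 5 already has 2, so R4C5 = 5.
Column 4 now contains 1; hence R5C4 = 5.
Column 5 now contains 5, leaving R5C5 = 1.
The 3 cells of cage b must have product 10, so R1C1 = 1.
1 is placed in column 2; hence R1C2 = 5.
Cage b has product 10, which forces R1C3 = 2.
Column 5 already has 2, so R1C5 = 4.
Row 2 now contains 2, so R2C3 = 5.
Cage e needs product 24, so R4C1 = 3.
Cage e has product 24, so R4C3 = 4.
5 is placed in row 4, which forces R4C4 = 2.
Row 5 already has 1, which forces R5C1 = 2.
Completed grid: 1 5 2 3 4 / 4 3 5 1 2 / 5 2 1 4 3 / 3 1 4 2 5 / 2 4 3 5 1.

2 4 3 5 1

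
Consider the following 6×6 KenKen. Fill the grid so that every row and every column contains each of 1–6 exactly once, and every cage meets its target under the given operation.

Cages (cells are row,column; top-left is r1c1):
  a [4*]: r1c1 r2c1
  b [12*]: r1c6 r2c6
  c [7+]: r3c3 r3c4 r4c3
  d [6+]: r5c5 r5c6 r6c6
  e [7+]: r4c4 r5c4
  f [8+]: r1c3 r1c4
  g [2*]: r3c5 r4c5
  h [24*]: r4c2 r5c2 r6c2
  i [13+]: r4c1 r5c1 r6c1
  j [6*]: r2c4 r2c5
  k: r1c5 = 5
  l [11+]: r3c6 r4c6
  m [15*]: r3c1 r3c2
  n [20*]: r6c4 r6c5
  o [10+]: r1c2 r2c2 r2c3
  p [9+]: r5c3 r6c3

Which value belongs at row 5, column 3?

K is a freebie, so r1c5 = 5.
Column 5 now contains 5, so r6c5 = 4.
4 is placed in row 6; hence r6c4 = 5.
The only place for 6 in row 3 is r3c6.
Column 6 now contains 6, so r4c6 = 5.
The only place for 5 in row 5 is r5c1.
Column 1 now contains 5, leaving r3c1 = 3.
Cage m's pair has product 15, which forces r3c2 = 5.
Row 2 needs a 5, and only r2c3 is open for it.
The only place for 6 in column 5 is r2c5.
The two cells of cage j must have product 6, so r2c4 = 1.
Cage a's pair has product 4; hence r1c1 = 1.
Row 2 now contains 1, leaving r2c1 = 4.
Row 2 already has 4, which forces r2c6 = 3.
Cage o needs sum 10, which forces r1c2 = 3.
Column 6 already has 3, leaving r1c6 = 4.
Row 2 already has 3; hence r2c2 = 2.
The 3 cells of cage d must have sum 6; hence r5c5 = 3.
Cage e needs two cells with sum 7; hence r4c4 = 3.
3 is placed in row 5; hence r5c3 = 6.
3 is placed in row 5, leaving r5c4 = 4.
The two cells of cage p must have sum 9; hence r6c3 = 3.
Column 3 now contains 6, so r1c3 = 2.
Cage f needs two cells with sum 8, which forces r1c4 = 6.
4 is placed in column 4, which forces r3c4 = 2.
Row 3 now contains 2, which forces r3c5 = 1.
Cage h has product 24, which forces r4c2 = 4.
Row 4 now contains 4, leaving r4c3 = 1.
Column 5 already has 1; hence r4c5 = 2.
4 is placed in row 5; hence r5c2 = 1.
1 is placed in row 5, leaving r5c6 = 2.
Cage h has product 24, so r6c2 = 6.
Column 6 now contains 2, leaving r6c6 = 1.
Row 3 now contains 1, so r3c3 = 4.
Row 4 now contains 2, so r4c1 = 6.
Row 6 already has 6; hence r6c1 = 2.
Filled in: 1 3 2 6 5 4 / 4 2 5 1 6 3 / 3 5 4 2 1 6 / 6 4 1 3 2 5 / 5 1 6 4 3 2 / 2 6 3 5 4 1.

6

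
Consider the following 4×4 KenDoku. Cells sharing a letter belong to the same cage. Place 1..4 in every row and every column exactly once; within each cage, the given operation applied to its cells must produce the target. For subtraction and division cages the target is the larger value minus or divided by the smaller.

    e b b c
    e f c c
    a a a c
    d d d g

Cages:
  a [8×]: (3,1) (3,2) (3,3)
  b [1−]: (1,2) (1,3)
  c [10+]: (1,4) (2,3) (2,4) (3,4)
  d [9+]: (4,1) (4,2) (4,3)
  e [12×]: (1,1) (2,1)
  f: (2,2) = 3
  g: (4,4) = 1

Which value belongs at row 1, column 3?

2

Cage f is given, leaving (2,2) = 3.
G is a freebie, which forces (4,4) = 1.
Cage e's pair has product 12, which forces (1,1) = 3.
Row 2 now contains 3, which forces (2,1) = 4.
Cage c has sum 10, so (2,3) = 1.
Row 2 already has 4; hence (2,4) = 2.
Column 1 already has 4, which forces (4,1) = 2.
Row 4 already has 2; hence (4,2) = 4.
4 is placed in row 4, so (4,3) = 3.
The two cells of cage b must have difference 1; hence (1,2) = 1.
Column 3 already has 1, so (1,3) = 2.
Column 4 already has 2; hence (1,4) = 4.
Column 1 now contains 2, so (3,1) = 1.
Cage a needs product 8, leaving (3,2) = 2.
The 3 cells of cage a must have product 8, which forces (3,3) = 4.
Cage c needs sum 10, which forces (3,4) = 3.
Completed grid: 3 1 2 4 / 4 3 1 2 / 1 2 4 3 / 2 4 3 1.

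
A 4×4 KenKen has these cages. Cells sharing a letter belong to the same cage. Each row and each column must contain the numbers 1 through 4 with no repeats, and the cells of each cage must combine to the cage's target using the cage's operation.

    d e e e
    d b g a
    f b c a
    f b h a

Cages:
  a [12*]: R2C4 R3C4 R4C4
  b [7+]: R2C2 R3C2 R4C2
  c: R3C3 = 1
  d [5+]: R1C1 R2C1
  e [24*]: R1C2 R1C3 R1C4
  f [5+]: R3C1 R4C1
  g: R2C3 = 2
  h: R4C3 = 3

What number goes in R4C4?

1

Cage g is a single given cell, so R2C3 = 2.
C is a freebie; hence R3C3 = 1.
H is a freebie, so R4C3 = 3.
3 is placed in column 3, so R1C3 = 4.
The only place for 1 in row 1 is R1C1.
Cage d's pair has sum 5; hence R2C1 = 4.
Row 2 already has 4; hence R2C2 = 1.
Row 2 already has 1, which forces R2C4 = 3.
Cage f's pair has sum 5; hence R3C1 = 3.
Column 4 now contains 3, which forces R3C4 = 4.
Column 1 already has 1, which forces R4C1 = 2.
2 is placed in row 4, so R4C2 = 4.
4 is placed in column 4, so R4C4 = 1.
Cage e has product 24, so R1C2 = 3.
Column 4 now contains 3, leaving R1C4 = 2.
Row 3 now contains 4, so R3C2 = 2.
The full grid is 1 3 4 2 / 4 1 2 3 / 3 2 1 4 / 2 4 3 1.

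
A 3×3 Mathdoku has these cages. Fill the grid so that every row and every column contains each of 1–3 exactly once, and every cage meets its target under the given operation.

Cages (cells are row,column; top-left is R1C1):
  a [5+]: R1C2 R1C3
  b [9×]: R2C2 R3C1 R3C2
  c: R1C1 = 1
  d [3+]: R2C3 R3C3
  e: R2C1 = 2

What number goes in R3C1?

Cage c is a single given cell; hence R1C1 = 1.
E is a freebie, which forces R2C1 = 2.
Cage b has product 9, leaving R2C2 = 3.
Row 2 now contains 2, leaving R2C3 = 1.
Cage b has product 9, so R3C1 = 3.
The 3 cells of cage b must have product 9; hence R3C2 = 1.
Column 3 now contains 1, which forces R3C3 = 2.
3 is placed in column 2, leaving R1C2 = 2.
Column 3 already has 2, so R1C3 = 3.
Completed grid: 1 2 3 / 2 3 1 / 3 1 2.

3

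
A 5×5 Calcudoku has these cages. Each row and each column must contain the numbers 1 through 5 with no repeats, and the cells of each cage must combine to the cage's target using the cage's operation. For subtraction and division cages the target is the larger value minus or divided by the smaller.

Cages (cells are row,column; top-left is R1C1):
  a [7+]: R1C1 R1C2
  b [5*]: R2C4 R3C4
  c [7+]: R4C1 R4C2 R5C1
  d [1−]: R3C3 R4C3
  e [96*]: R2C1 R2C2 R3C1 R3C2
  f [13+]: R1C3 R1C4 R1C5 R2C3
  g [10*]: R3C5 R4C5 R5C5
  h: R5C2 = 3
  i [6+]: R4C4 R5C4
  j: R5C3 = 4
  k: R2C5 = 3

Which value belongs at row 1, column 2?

K is a freebie, which forces R2C5 = 3.
H is a freebie, so R5C2 = 3.
Cage j is a single given cell; hence R5C3 = 4.
Cage e needs product 96, so R2C1 = 4.
Cage e has product 96, leaving R2C2 = 2.
Cage e has product 96; hence R3C1 = 3.
Cage e needs product 96, which forces R3C2 = 4.
Column 2 already has 4, so R4C2 = 1.
The two cells of cage a must have sum 7; hence R1C1 = 2.
Column 2 already has 4, which forces R1C2 = 5.
Cage c has sum 7; hence R4C1 = 5.
5 is placed in row 4, which forces R4C4 = 4.
5 is placed in row 4, so R4C5 = 2.
Cage c needs sum 7, leaving R5C1 = 1.
Row 5 already has 1, leaving R5C4 = 2.
Row 5 already has 1; hence R5C5 = 5.
The 4 cells of cage f must have sum 13, which forces R1C5 = 4.
Cage f needs sum 13, which forces R2C3 = 5.
Row 2 already has 5; hence R2C4 = 1.
Cage d needs two cells with difference 1, which forces R3C3 = 2.
1 is placed in column 4, leaving R3C4 = 5.
Column 5 already has 5, which forces R3C5 = 1.
2 is placed in row 4; hence R4C3 = 3.
Column 3 already has 3, which forces R1C3 = 1.
1 is placed in column 4, leaving R1C4 = 3.
The full grid is 2 5 1 3 4 / 4 2 5 1 3 / 3 4 2 5 1 / 5 1 3 4 2 / 1 3 4 2 5.

5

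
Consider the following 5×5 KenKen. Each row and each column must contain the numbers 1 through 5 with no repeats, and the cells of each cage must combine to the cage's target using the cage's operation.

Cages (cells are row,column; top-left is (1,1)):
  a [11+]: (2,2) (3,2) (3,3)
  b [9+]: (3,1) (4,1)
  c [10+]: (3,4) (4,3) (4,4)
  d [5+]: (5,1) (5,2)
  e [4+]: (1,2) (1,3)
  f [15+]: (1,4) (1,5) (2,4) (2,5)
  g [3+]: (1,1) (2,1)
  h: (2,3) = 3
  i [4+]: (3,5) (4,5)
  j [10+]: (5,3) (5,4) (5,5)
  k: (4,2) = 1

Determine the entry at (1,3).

1

H is a freebie, leaving (2,3) = 3.
K is a freebie, which forces (4,2) = 1.
1 is placed in row 4, which forces (4,5) = 3.
Column 2 already has 1, so (1,2) = 3.
Column 3 already has 3, leaving (1,3) = 1.
Column 5 now contains 3, which forces (3,5) = 1.
1 is placed in row 1, which forces (1,1) = 2.
Cage g needs two cells with sum 3; hence (2,1) = 1.
1 is placed in column 1, leaving (5,1) = 3.
3 is placed in row 5, leaving (5,4) = 1.
Cage d's pair has sum 5, so (5,2) = 2.
Cage a needs sum 11, leaving (3,3) = 2.
Cage c has sum 10; hence (4,4) = 2.
The 4 cells of cage f must have sum 15, so (1,4) = 5.
Cage f has sum 15; hence (1,5) = 4.
Column 4 already has 2, leaving (2,4) = 4.
Cage f needs sum 15, which forces (2,5) = 2.
4 is placed in column 4; hence (3,4) = 3.
Column 5 already has 4, leaving (5,5) = 5.
Row 2 already has 4; hence (2,2) = 5.
The 3 cells of cage a must have sum 11, which forces (3,2) = 4.
The 3 cells of cage c must have sum 10, which forces (4,3) = 5.
5 is placed in row 5; hence (5,3) = 4.
Row 3 now contains 4, which forces (3,1) = 5.
Row 4 already has 5, so (4,1) = 4.
The full grid is 2 3 1 5 4 / 1 5 3 4 2 / 5 4 2 3 1 / 4 1 5 2 3 / 3 2 4 1 5.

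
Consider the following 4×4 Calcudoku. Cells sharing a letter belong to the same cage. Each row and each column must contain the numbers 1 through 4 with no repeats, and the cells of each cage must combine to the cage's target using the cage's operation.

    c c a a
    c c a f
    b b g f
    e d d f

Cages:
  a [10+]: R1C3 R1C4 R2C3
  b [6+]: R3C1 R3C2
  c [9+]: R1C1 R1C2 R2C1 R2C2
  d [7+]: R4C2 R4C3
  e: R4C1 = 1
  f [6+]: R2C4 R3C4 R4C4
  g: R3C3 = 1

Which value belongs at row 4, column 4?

G is a freebie, so R3C3 = 1.
Cage e is given, so R4C1 = 1.
The 3 cells of cage f must have sum 6, leaving R2C4 = 1.
Cage c needs sum 9, which forces R1C2 = 1.
Row 3 needs a 3, and only R3C4 is open for it.
The 3 cells of cage a must have sum 10, which forces R1C3 = 2.
3 is placed in column 4, so R1C4 = 4.
Cage a needs sum 10, so R2C3 = 4.
Column 3 already has 4, which forces R4C3 = 3.
3 is placed in column 4; hence R4C4 = 2.
Row 1 now contains 2, so R1C1 = 3.
4 is placed in row 2; hence R2C1 = 2.
Cage c needs sum 9, so R2C2 = 3.
Column 1 now contains 2, which forces R3C1 = 4.
Row 3 already has 4, which forces R3C2 = 2.
Row 4 now contains 3, so R4C2 = 4.
The full grid is 3 1 2 4 / 2 3 4 1 / 4 2 1 3 / 1 4 3 2.

2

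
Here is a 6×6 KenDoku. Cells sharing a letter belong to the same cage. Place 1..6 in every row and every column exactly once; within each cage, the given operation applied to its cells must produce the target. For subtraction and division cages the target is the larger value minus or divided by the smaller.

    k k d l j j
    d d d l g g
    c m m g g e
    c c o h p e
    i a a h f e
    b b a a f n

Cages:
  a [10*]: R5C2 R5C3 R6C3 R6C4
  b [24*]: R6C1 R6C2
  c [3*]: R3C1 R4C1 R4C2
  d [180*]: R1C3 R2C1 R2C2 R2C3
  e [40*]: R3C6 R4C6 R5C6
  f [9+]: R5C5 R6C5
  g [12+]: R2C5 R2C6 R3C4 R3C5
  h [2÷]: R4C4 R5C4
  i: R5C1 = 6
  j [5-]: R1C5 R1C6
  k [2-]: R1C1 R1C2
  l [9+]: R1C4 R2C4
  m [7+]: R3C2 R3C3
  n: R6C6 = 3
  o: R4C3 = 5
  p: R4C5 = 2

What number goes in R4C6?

The 3 cells of cage c must have product 3, which forces R3C1 = 1.
Cage c needs product 3; hence R4C1 = 3.
Cage c needs product 3, which forces R4C2 = 1.
O is a freebie, so R4C3 = 5.
Cage p is given, leaving R4C5 = 2.
Row 4 already has 2; hence R4C6 = 4.
Cage i is given, so R5C1 = 6.
Column 1 already has 6, so R6C1 = 4.
Row 6 now contains 4, which forces R6C2 = 6.
N is a freebie, which forces R6C6 = 3.
Row 4 already has 4, which forces R4C4 = 6.
Cage a has product 10, so R5C2 = 5.
The 4 cells of cage a must have product 10, leaving R5C3 = 1.
The two cells of cage h must have quotient 2, leaving R5C4 = 3.
Cage f needs two cells with sum 9, so R5C5 = 4.
Row 5 now contains 5, which forces R5C6 = 2.
Cage a has product 10, so R6C3 = 2.
The 4 cells of cage a must have product 10, which forces R6C4 = 1.
Row 6 now contains 3, so R6C5 = 5.
The 4 cells of cage d must have product 180, which forces R2C1 = 5.
Row 2 already has 5, which forces R2C4 = 4.
Cage g needs sum 12; hence R3C4 = 2.
Column 6 already has 2, leaving R3C6 = 5.
Column 1 now contains 5; hence R1C1 = 2.
Cage k needs two cells with difference 2; hence R1C2 = 4.
Column 4 already has 4; hence R1C4 = 5.
Cage d needs product 180; hence R2C2 = 2.
Column 2 already has 4, so R3C2 = 3.
Row 3 now contains 3; hence R3C3 = 4.
Row 3 now contains 3; hence R3C5 = 6.
Column 5 now contains 6, which forces R1C5 = 1.
Cage j needs two cells with difference 5, leaving R1C6 = 6.
The 4 cells of cage g must have sum 12, which forces R2C5 = 3.
Cage g needs sum 12; hence R2C6 = 1.
Row 1 now contains 6, so R1C3 = 3.
3 is placed in row 2; hence R2C3 = 6.
The full grid is 2 4 3 5 1 6 / 5 2 6 4 3 1 / 1 3 4 2 6 5 / 3 1 5 6 2 4 / 6 5 1 3 4 2 / 4 6 2 1 5 3.

4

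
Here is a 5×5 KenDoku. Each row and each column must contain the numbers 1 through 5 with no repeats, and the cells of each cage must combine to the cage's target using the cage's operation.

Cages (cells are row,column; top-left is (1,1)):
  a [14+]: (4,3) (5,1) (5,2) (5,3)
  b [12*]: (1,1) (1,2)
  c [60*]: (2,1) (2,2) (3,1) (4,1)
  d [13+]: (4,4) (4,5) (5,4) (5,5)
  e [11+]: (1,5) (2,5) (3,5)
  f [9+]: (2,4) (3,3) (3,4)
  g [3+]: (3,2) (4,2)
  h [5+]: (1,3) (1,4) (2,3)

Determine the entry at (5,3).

3

Row 1 needs a 5, and only (1,5) is open for it.
In row 1, 2 can only go at (1,4), so (1,4) = 2.
Cage h has sum 5, which forces (1,3) = 1.
Cage h has sum 5, leaving (2,3) = 2.
2 is placed in row 2, leaving (2,5) = 4.
Column 5 now contains 4, so (3,5) = 2.
2 is placed in row 3, leaving (3,2) = 1.
The two cells of cage g must have sum 3, leaving (4,2) = 2.
Cage f needs sum 9; hence (2,4) = 1.
Cage c needs product 60, leaving (3,1) = 4.
The 4 cells of cage c must have product 60, which forces (4,1) = 1.
Row 4 already has 1, leaving (4,5) = 3.
Column 1 now contains 1, which forces (5,1) = 2.
3 is placed in column 5; hence (5,5) = 1.
Column 1 now contains 4, which forces (1,1) = 3.
The two cells of cage b must have product 12, which forces (1,2) = 4.
Column 1 already has 3, leaving (2,1) = 5.
Row 2 already has 5, so (2,2) = 3.
Column 2 already has 3, leaving (5,2) = 5.
Row 5 now contains 5, so (5,4) = 4.
Cage a needs sum 14, so (4,3) = 4.
4 is placed in column 4, leaving (4,4) = 5.
Row 5 already has 4, leaving (5,3) = 3.
Column 3 now contains 3, which forces (3,3) = 5.
5 is placed in column 4, so (3,4) = 3.
The full grid is 3 4 1 2 5 / 5 3 2 1 4 / 4 1 5 3 2 / 1 2 4 5 3 / 2 5 3 4 1.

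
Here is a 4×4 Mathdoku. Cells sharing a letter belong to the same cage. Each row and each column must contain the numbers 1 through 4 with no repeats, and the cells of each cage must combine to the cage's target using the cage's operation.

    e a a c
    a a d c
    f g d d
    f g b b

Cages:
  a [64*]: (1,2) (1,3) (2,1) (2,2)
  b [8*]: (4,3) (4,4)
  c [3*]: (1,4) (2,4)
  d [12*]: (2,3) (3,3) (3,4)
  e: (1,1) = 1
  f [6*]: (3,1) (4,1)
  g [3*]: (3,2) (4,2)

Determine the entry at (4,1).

3

Cage e is given; hence (1,1) = 1.
Row 1 already has 1; hence (1,4) = 3.
Column 4 already has 3, leaving (2,4) = 1.
The only place for 3 in row 2 is (2,3).
Column 3 already has 3, leaving (3,3) = 1.
The 3 cells of cage d must have product 12, leaving (3,4) = 4.
4 is placed in column 4, leaving (4,4) = 2.
The two cells of cage f must have product 6, so (3,1) = 2.
Row 3 already has 1, so (3,2) = 3.
Row 4 already has 2; hence (4,1) = 3.
The two cells of cage g must have product 3, so (4,2) = 1.
Row 4 already has 2; hence (4,3) = 4.
The 4 cells of cage a must have product 64; hence (1,2) = 4.
Column 3 already has 4, leaving (1,3) = 2.
Column 1 already has 2; hence (2,1) = 4.
Cage a has product 64, which forces (2,2) = 2.
The full grid is 1 4 2 3 / 4 2 3 1 / 2 3 1 4 / 3 1 4 2.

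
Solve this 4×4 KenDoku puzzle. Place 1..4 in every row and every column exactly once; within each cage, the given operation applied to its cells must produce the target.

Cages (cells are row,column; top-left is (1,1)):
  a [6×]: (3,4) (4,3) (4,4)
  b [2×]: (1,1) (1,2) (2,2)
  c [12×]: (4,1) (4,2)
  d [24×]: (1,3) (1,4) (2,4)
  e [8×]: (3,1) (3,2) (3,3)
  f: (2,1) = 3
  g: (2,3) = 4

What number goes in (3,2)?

The 3 cells of cage b must have product 2; hence (1,1) = 1.
The 3 cells of cage b must have product 2, so (1,2) = 2.
F is a freebie, which forces (2,1) = 3.
Cage b needs product 2; hence (2,2) = 1.
G is a freebie; hence (2,3) = 4.
Row 2 now contains 4, which forces (2,4) = 2.
Column 2 already has 1, which forces (3,2) = 4.
3 is placed in column 1, leaving (4,1) = 4.
Column 2 already has 4, leaving (4,2) = 3.
Row 4 already has 3, so (4,4) = 1.
Column 3 now contains 4, so (1,3) = 3.
Cage d needs product 24, which forces (1,4) = 4.
4 is placed in row 3; hence (3,1) = 2.
The 3 cells of cage e must have product 8, which forces (3,3) = 1.
Column 4 already has 1, so (3,4) = 3.
1 is placed in row 4, leaving (4,3) = 2.
Completed grid: 1 2 3 4 / 3 1 4 2 / 2 4 1 3 / 4 3 2 1.

4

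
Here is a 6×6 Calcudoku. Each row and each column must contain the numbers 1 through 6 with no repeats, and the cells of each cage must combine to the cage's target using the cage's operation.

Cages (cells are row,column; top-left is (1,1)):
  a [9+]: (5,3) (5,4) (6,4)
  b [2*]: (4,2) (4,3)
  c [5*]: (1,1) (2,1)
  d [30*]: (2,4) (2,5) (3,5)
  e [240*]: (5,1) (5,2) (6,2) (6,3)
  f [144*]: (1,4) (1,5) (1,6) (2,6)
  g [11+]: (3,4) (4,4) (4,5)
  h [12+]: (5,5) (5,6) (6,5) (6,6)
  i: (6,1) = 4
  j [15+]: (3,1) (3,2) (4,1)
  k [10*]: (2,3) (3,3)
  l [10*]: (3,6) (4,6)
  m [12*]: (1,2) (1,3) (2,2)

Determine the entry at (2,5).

I is a freebie, so (6,1) = 4.
Cage e needs product 240, so (5,2) = 4.
Cage j needs sum 15, which forces (3,1) = 3.
Column 2 now contains 4, leaving (3,2) = 6.
Cage j needs sum 15, so (4,1) = 6.
Cage e has product 240, leaving (6,3) = 6.
In row 1, 5 can only go at (1,1), so (1,1) = 5.
Column 1 already has 5, leaving (2,1) = 1.
Column 1 already has 5; hence (5,1) = 2.
The 4 cells of cage e must have product 240; hence (6,2) = 5.
Row 2 needs a 4, and only (2,6) is open for it.
Row 1 needs a 1, and only (1,2) is open for it.
Cage m needs product 12; hence (1,3) = 4.
The 3 cells of cage m must have product 12, which forces (2,2) = 3.
Column 2 now contains 1, so (4,2) = 2.
Cage b's pair has product 2, leaving (4,3) = 1.
Row 4 already has 2, so (4,6) = 5.
The 3 cells of cage g must have sum 11, leaving (3,4) = 4.
The 3 cells of cage d must have product 30, which forces (3,5) = 1.
Column 6 already has 5, leaving (3,6) = 2.
Cage g has sum 11, which forces (4,4) = 3.
5 is placed in row 4; hence (4,5) = 4.
Column 4 already has 3, leaving (6,4) = 1.
Row 6 now contains 1, leaving (6,6) = 3.
The 4 cells of cage f must have product 144, so (1,4) = 2.
Cage f needs product 144; hence (1,5) = 3.
Column 6 now contains 3, so (1,6) = 6.
Cage k needs two cells with product 10; hence (2,3) = 2.
2 is placed in row 3, which forces (3,3) = 5.
Cage a has sum 9, leaving (5,3) = 3.
1 is placed in column 4, so (5,4) = 5.
Cage h has sum 12, which forces (5,5) = 6.
The 4 cells of cage h must have sum 12, which forces (5,6) = 1.
Row 6 now contains 3; hence (6,5) = 2.
Column 4 now contains 5; hence (2,4) = 6.
Column 5 already has 6, which forces (2,5) = 5.
Filled in: 5 1 4 2 3 6 / 1 3 2 6 5 4 / 3 6 5 4 1 2 / 6 2 1 3 4 5 / 2 4 3 5 6 1 / 4 5 6 1 2 3.

5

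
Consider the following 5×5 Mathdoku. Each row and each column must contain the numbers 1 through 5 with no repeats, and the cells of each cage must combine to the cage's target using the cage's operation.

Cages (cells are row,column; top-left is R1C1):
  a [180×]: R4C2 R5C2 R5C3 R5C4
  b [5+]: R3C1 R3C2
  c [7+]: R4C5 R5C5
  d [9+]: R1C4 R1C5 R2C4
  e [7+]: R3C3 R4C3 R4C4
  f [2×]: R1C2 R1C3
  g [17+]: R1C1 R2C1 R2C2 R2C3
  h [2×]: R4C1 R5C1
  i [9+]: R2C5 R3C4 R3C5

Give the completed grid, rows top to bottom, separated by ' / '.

Cage g needs sum 17, which forces R1C1 = 5.
The 4 cells of cage a must have product 180, which forces R4C2 = 3.
The only place for 1 in row 2 is R2C5.
The only place for 2 in row 2 is R2C4.
In row 5, 1 can only go at R5C1, so R5C1 = 1.
1 is placed in column 1; hence R4C1 = 2.
The only place for 4 in row 3 is R3C1.
4 is placed in column 1, so R2C1 = 3.
Cage b's pair has sum 5, leaving R3C2 = 1.
Row 3 already has 1; hence R3C3 = 2.
Column 2 already has 1, which forces R1C2 = 2.
Column 3 now contains 2, leaving R1C3 = 1.
Column 3 already has 1, leaving R4C3 = 4.
Row 4 now contains 4; hence R4C4 = 1.
Row 4 now contains 4; hence R4C5 = 5.
The 4 cells of cage g must have sum 17, which forces R2C2 = 4.
Column 3 now contains 4; hence R2C3 = 5.
The 3 cells of cage i must have sum 9, leaving R3C4 = 5.
5 is placed in column 5; hence R3C5 = 3.
Column 2 already has 4, so R5C2 = 5.
5 is placed in column 3, so R5C3 = 3.
Row 5 already has 3, so R5C4 = 4.
The two cells of cage c must have sum 7, so R5C5 = 2.
4 is placed in column 4, leaving R1C4 = 3.
Column 5 already has 3, leaving R1C5 = 4.

5 2 1 3 4 / 3 4 5 2 1 / 4 1 2 5 3 / 2 3 4 1 5 / 1 5 3 4 2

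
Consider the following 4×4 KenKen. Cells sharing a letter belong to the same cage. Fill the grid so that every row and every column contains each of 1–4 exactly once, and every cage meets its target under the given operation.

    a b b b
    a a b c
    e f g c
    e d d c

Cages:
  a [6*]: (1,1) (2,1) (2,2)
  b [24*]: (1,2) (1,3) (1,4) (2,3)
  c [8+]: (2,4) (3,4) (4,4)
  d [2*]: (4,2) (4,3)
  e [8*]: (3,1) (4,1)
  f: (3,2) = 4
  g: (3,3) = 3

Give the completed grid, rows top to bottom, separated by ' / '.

1 3 4 2 / 3 2 1 4 / 2 4 3 1 / 4 1 2 3

Cage f is a single given cell; hence (3,2) = 4.
G is a freebie, leaving (3,3) = 3.
Row 3 now contains 3, which forces (3,4) = 1.
Row 3 now contains 4, so (3,1) = 2.
The two cells of cage e must have product 8, which forces (4,1) = 4.
Row 4 already has 4, which forces (4,4) = 3.
Cage b needs product 24, which forces (1,2) = 3.
The 3 cells of cage a must have product 6, so (2,2) = 2.
Column 4 now contains 3, which forces (2,4) = 4.
Column 2 now contains 2, so (4,2) = 1.
Row 4 now contains 1; hence (4,3) = 2.
Row 1 already has 3, so (1,1) = 1.
Cage b has product 24; hence (1,3) = 4.
Column 4 already has 4, which forces (1,4) = 2.
The 3 cells of cage a must have product 6, so (2,1) = 3.
Row 2 now contains 4, so (2,3) = 1.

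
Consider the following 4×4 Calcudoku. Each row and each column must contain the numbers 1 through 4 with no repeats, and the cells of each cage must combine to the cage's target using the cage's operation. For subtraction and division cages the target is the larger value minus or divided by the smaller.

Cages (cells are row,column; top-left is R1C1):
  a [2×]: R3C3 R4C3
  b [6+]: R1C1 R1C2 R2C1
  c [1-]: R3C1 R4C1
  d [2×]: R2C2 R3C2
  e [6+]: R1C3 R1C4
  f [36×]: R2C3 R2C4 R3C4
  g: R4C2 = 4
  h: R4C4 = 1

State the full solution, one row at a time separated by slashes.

1 3 4 2 / 2 1 3 4 / 4 2 1 3 / 3 4 2 1

Cage f needs product 36, so R2C3 = 3.
Cage f needs product 36, so R2C4 = 4.
Cage f needs product 36, which forces R3C4 = 3.
G is a freebie; hence R4C2 = 4.
Cage h is a single given cell, so R4C4 = 1.
The two cells of cage e must have sum 6, so R1C3 = 4.
Column 4 already has 4, leaving R1C4 = 2.
Cage a's pair has product 2; hence R3C3 = 1.
Row 4 already has 1, leaving R4C3 = 2.
Cage b has sum 6, which forces R2C1 = 2.
Cage d needs two cells with product 2, which forces R2C2 = 1.
Column 1 now contains 2, leaving R3C1 = 4.
Row 3 now contains 1, so R3C2 = 2.
2 is placed in row 4; hence R4C1 = 3.
3 is placed in column 1; hence R1C1 = 1.
Column 2 already has 1; hence R1C2 = 3.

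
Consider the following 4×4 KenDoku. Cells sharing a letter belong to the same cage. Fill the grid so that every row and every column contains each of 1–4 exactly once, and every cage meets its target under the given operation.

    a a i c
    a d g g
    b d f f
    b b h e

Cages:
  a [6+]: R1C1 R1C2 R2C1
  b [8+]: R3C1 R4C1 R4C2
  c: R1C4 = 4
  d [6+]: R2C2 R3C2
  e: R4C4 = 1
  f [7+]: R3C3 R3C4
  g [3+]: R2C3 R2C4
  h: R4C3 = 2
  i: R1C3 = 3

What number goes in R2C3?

Cage i is a single given cell, leaving R1C3 = 3.
C is a freebie, so R1C4 = 4.
Column 3 now contains 3, leaving R3C3 = 4.
4 is placed in column 4; hence R3C4 = 3.
Cage h is given, which forces R4C3 = 2.
Cage e is given, so R4C4 = 1.
The 3 cells of cage a must have sum 6; hence R2C1 = 3.
Cage d's pair has sum 6, so R2C2 = 4.
Column 3 already has 2, leaving R2C3 = 1.
1 is placed in column 4; hence R2C4 = 2.
Cage b needs sum 8, leaving R3C1 = 1.
Row 3 now contains 4, which forces R3C2 = 2.
Column 1 now contains 3; hence R4C1 = 4.
4 is placed in column 2, leaving R4C2 = 3.
Column 1 already has 1, leaving R1C1 = 2.
2 is placed in column 2, leaving R1C2 = 1.
Completed grid: 2 1 3 4 / 3 4 1 2 / 1 2 4 3 / 4 3 2 1.

1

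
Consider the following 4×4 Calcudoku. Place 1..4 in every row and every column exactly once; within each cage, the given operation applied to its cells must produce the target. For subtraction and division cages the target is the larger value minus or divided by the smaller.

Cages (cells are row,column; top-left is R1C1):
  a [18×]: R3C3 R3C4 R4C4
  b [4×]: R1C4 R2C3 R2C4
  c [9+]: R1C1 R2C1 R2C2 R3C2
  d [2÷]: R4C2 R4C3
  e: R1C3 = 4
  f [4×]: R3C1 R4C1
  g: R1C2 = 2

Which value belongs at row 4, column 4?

3

Cage g is a single given cell, leaving R1C2 = 2.
E is a freebie, so R1C3 = 4.
Row 1 now contains 2, leaving R1C4 = 1.
1 is placed in column 4, so R2C4 = 4.
Cage a has product 18, leaving R3C3 = 3.
Cage a has product 18; hence R3C4 = 2.
Cage a has product 18, so R4C4 = 3.
1 is placed in row 1, which forces R1C1 = 3.
Cage c has sum 9, so R2C1 = 2.
Cage c has sum 9; hence R2C2 = 3.
Cage b needs product 4, which forces R2C3 = 1.
The 4 cells of cage c must have sum 9, leaving R3C2 = 1.
Column 2 already has 1, which forces R4C2 = 4.
Cage d's pair has quotient 2, which forces R4C3 = 2.
1 is placed in row 3; hence R3C1 = 4.
4 is placed in row 4; hence R4C1 = 1.
Completed grid: 3 2 4 1 / 2 3 1 4 / 4 1 3 2 / 1 4 2 3.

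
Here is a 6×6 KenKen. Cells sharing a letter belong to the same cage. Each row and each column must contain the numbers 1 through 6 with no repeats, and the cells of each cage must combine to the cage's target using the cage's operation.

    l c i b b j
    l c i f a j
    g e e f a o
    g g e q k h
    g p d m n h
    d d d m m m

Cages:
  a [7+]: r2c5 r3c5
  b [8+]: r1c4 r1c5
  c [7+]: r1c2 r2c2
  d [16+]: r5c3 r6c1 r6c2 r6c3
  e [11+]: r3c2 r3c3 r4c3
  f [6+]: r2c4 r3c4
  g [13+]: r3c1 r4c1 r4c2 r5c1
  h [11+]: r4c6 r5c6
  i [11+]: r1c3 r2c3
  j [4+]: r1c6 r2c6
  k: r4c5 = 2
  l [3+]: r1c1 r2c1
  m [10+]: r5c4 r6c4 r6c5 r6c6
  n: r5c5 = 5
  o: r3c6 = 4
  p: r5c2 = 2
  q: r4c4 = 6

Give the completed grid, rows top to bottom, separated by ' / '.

1 4 5 2 6 3 / 2 3 6 5 4 1 / 5 6 2 1 3 4 / 4 1 3 6 2 5 / 3 2 1 4 5 6 / 6 5 4 3 1 2

Cage o is a single given cell; hence r3c6 = 4.
Cage q is a single given cell, so r4c4 = 6.
Cage k is a single given cell, so r4c5 = 2.
Row 4 already has 6; hence r4c6 = 5.
P is a freebie, so r5c2 = 2.
Cage n is a single given cell; hence r5c5 = 5.
Column 6 now contains 5, so r5c6 = 6.
The only place for 4 in row 1 is r1c2.
Cage c's pair has sum 7, which forces r2c2 = 3.
Row 2 now contains 3, which forces r2c6 = 1.
Column 2 now contains 3; hence r4c2 = 1.
Cage l needs two cells with sum 3, leaving r1c1 = 1.
1 is placed in column 6, which forces r1c6 = 3.
Row 2 already has 1; hence r2c1 = 2.
The 4 cells of cage g must have sum 13; hence r3c1 = 5.
Row 3 now contains 5, so r3c2 = 6.
Column 2 now contains 6, so r6c2 = 5.
Column 6 already has 3, leaving r6c6 = 2.
The two cells of cage b must have sum 8, so r1c4 = 2.
3 is placed in row 1; hence r1c5 = 6.
6 is placed in column 5; hence r2c5 = 4.
Column 4 already has 2, which forces r3c4 = 1.
1 is placed in row 3, which forces r3c5 = 3.
Column 5 already has 3, so r6c5 = 1.
Row 1 already has 6, so r1c3 = 5.
The two cells of cage i must have sum 11, which forces r2c3 = 6.
4 is placed in row 2, leaving r2c4 = 5.
1 is placed in row 3, which forces r3c3 = 2.
Cage e has sum 11, which forces r4c3 = 3.
Column 3 already has 3, which forces r6c3 = 4.
Row 6 now contains 4; hence r6c4 = 3.
Row 4 already has 3, so r4c1 = 4.
Cage g has sum 13, leaving r5c1 = 3.
Column 3 now contains 4, so r5c3 = 1.
Column 4 now contains 3, which forces r5c4 = 4.
Row 6 now contains 4; hence r6c1 = 6.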